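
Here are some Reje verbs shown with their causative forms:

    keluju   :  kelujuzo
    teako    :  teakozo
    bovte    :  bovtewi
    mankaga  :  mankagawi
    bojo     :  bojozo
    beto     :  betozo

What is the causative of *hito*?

hitozo

Looking at the last vowel of each stem: -zo when the last vowel of the stem is a rounded vowel (*keluju*, *teako*, *bojo*, *beto*); -wi when the last vowel of the stem is an unrounded vowel (*bovte*, *mankaga*).
*hito*: last vowel = /o/, a rounded vowel → -zo → *hitozo*.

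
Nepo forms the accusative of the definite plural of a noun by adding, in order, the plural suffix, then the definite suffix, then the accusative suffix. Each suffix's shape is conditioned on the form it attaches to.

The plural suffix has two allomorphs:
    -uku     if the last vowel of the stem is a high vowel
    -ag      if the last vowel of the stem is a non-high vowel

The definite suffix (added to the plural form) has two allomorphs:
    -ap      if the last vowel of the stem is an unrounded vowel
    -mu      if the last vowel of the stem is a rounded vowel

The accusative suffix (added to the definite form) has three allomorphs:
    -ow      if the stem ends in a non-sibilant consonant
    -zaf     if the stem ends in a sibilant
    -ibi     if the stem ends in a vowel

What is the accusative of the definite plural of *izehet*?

*izehet* — last vowel /e/ (a non-high vowel) → -ag → *izehetag*.
The last vowel of the plural form *izehetag* is /a/, which is an unrounded vowel, so the definite suffix is -ap, giving *izehetagap*.
The definite form *izehetagap*: final sound = /p/, a non-sibilant consonant → -ow → *izehetagapow*.

izehetagapow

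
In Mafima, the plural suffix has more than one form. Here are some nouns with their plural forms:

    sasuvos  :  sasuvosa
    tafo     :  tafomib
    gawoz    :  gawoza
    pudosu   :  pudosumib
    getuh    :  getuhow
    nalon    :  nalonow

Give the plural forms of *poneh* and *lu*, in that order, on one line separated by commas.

The suffix is conditioned by the final sound: -a when the stem ends in a sibilant (*sasuvos*, *gawoz*); -ow when the stem ends in a non-sibilant consonant (*getuh*, *nalon*); -mib when the stem ends in a vowel (*tafo*, *pudosu*).
*poneh* — final sound /h/ (a non-sibilant consonant) → -ow → *ponehow*.
*lu*: final sound = /u/, a vowel → -mib → *lumib*.

ponehow, lumib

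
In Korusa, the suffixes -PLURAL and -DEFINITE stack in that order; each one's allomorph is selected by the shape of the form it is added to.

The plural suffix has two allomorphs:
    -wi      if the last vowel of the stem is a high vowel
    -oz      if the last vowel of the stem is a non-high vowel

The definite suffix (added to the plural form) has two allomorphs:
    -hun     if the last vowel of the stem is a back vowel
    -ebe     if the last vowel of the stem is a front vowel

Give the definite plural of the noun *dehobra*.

*dehobra* — last vowel /a/ (a non-high vowel) → -oz → *dehobraoz*.
The plural form *dehobraoz*: last vowel = /o/, a back vowel → -hun → *dehobraozhun*.

dehobraozhun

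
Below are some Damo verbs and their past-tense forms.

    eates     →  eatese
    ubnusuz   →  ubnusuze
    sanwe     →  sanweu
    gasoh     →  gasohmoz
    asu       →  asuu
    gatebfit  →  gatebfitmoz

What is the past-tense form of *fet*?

The suffix is conditioned by the final sound: -e when the stem ends in a sibilant (*eates*, *ubnusuz*); -moz when the stem ends in a non-sibilant consonant (*gasoh*, *gatebfit*); -u when the stem ends in a vowel (*sanwe*, *asu*).
*fet* — final sound /t/ (a non-sibilant consonant) → -moz → *fetmoz*.

fetmoz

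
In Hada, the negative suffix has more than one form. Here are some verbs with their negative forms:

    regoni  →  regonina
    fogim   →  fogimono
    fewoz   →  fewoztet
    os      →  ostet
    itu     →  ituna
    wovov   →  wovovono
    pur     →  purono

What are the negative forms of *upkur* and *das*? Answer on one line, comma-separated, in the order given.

The pattern is sibilance of the final sound: -tet when the stem ends in a sibilant (*fewoz*, *os*); -ono when the stem ends in a non-sibilant consonant (*fogim*, *wovov*, *pur*); -na when the stem ends in a vowel (*regoni*, *itu*).
*upkur* — final sound /r/ (a non-sibilant consonant) → -ono → *upkurono*.
*das* — final sound /s/ (a sibilant) → -tet → *dastet*.

upkurono, dastet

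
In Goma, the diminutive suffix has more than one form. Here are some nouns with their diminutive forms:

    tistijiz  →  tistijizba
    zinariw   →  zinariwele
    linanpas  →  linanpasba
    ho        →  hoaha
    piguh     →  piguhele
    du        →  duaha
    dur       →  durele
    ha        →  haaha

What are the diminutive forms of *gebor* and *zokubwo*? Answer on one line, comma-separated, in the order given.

geborele, zokubwoaha

Looking at the final sound of each stem: -ba when the stem ends in a sibilant (*tistijiz*, *linanpas*); -ele when the stem ends in a non-sibilant consonant (*zinariw*, *piguh*, *dur*); -aha when the stem ends in a vowel (*ho*, *du*, *ha*).
Since the final sound of *gebor* is /r/ (a non-sibilant consonant), it takes -ele, giving *geborele*.
The final sound of *zokubwo* is /o/, which is a vowel, so the suffix is -aha, giving *zokubwoaha*.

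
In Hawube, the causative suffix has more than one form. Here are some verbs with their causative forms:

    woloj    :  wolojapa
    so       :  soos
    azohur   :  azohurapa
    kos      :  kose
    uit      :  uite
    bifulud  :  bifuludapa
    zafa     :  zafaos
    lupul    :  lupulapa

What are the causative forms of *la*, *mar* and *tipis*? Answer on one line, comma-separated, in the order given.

laos, marapa, tipise

The alternation tracks the final sound of the stem — -e when the stem ends in a voiceless consonant (*kos*, *uit*); -apa when the stem ends in a voiced consonant (*woloj*, *azohur*, *bifulud*, *lupul*); -os when the stem ends in a vowel (*so*, *zafa*).
The final sound of *la* is /a/, which is a vowel, so the suffix is -os, giving *laos*.
*mar* — final sound /r/ (a voiced consonant) → -apa → *marapa*.
Since the final sound of *tipis* is /s/ (a voiceless consonant), it takes -e, giving *tipise*.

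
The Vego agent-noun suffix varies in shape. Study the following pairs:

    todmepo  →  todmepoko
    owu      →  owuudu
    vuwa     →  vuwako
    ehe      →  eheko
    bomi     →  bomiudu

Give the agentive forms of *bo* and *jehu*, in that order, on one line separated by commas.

boko, jehuudu

The suffix is conditioned by the last vowel: -udu when the last vowel of the stem is a high vowel (*owu*, *bomi*); -ko when the last vowel of the stem is a non-high vowel (*todmepo*, *vuwa*, *ehe*).
*bo*: last vowel = /o/, a non-high vowel → -ko → *boko*.
*jehu* — last vowel /u/ (a high vowel) → -udu → *jehuudu*.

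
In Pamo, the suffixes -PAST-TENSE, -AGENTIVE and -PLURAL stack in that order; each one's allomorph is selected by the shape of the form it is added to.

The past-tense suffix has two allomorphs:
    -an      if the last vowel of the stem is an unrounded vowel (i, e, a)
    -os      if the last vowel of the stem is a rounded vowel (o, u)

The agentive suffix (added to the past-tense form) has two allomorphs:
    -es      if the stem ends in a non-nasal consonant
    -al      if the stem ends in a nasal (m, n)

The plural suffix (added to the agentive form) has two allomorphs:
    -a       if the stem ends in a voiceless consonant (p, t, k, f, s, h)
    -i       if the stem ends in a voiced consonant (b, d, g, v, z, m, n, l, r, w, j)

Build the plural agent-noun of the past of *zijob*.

*zijob*: last vowel = /o/, a rounded vowel → -os → *zijobos*.
The past-tense form *zijobos* — final consonant /s/ (non-nasal) → -es → *zijoboses*.
The final consonant of the agentive form *zijoboses* is /s/, which is voiceless, so the plural suffix is -a, giving *zijobosesa*.

zijobosesa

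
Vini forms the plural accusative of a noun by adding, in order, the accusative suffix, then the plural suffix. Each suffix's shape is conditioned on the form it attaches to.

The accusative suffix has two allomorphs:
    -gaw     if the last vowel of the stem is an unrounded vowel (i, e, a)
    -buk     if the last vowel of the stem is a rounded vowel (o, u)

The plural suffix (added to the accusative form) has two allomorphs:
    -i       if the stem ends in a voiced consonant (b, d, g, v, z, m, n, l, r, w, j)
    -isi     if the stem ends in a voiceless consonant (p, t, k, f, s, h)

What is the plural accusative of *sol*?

solbukisi

Since the last vowel of *sol* is /o/ (a rounded vowel), it takes -buk, giving *solbuk*.
The accusative form *solbuk*: final consonant = /k/, voiceless → -isi → *solbukisi*.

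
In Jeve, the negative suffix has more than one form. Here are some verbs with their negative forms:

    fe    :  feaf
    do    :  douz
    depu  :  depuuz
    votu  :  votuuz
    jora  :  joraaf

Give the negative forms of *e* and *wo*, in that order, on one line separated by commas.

The pattern is rounding harmony: -uz when the last vowel of the stem is a rounded vowel (*do*, *depu*, *votu*); -af when the last vowel of the stem is an unrounded vowel (*fe*, *jora*).
The last vowel of *e* is /e/, which is an unrounded vowel, so the suffix is -af, giving *eaf*.
Since the last vowel of *wo* is /o/ (a rounded vowel), it takes -uz, giving *wouz*.

eaf, wouz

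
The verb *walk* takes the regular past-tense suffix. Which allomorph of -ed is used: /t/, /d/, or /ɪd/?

/t/

The stem *walk* ends in a voiceless consonant other than /t/.
The -ed suffix is realized as /ɪd/ after /t, d/; as /t/ after other voiceless consonants; and as /d/ after other voiced sounds.
So -ed on *walk* is pronounced /t/.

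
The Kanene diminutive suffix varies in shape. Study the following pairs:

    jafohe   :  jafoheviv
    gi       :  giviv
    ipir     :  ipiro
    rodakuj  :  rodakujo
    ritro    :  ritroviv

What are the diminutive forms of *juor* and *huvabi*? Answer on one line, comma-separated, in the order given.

Looking at the final sound of each stem: -o when the stem ends in a consonant (*ipir*, *rodakuj*); -viv when the stem ends in a vowel (*jafohe*, *gi*, *ritro*).
*juor* — final sound /r/ (a consonant) → -o → *juoro*.
The final sound of *huvabi* is /i/, which is a vowel, so the suffix is -viv, giving *huvabiviv*.

juoro, huvabiviv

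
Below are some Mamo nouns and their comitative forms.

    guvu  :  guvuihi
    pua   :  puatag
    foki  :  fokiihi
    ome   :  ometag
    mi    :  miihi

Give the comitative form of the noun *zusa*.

Looking at the last vowel of each stem: -ihi when the last vowel of the stem is a high vowel (*guvu*, *foki*, *mi*); -tag when the last vowel of the stem is a non-high vowel (*pua*, *ome*).
Since the last vowel of *zusa* is /a/ (a non-high vowel), it takes -tag, giving *zusatag*.

zusatag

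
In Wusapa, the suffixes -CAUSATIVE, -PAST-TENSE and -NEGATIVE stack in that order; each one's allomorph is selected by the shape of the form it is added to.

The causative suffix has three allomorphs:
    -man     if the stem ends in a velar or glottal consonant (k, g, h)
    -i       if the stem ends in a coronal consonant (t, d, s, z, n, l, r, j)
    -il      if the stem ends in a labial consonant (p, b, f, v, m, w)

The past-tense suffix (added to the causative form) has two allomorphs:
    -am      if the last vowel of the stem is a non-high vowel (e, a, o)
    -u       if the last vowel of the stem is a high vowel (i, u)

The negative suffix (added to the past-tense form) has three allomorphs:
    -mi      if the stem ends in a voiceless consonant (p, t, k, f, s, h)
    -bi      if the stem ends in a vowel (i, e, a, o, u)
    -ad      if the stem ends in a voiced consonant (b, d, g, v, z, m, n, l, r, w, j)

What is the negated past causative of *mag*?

*mag*: final consonant = /g/, velar/glottal → -man → *magman*.
The last vowel of the causative form *magman* is /a/, which is a non-high vowel, so the past-tense suffix is -am, giving *magmanam*.
The final sound of the past-tense form *magmanam* is /m/, which is a voiced consonant, so the negative suffix is -ad, giving *magmanamad*.

magmanamad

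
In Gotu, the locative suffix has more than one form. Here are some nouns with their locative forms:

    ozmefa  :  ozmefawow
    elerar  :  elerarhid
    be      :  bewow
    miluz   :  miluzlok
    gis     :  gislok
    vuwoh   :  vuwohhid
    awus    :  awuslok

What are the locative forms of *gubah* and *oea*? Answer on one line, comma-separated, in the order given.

gubahhid, oeawow

Looking at the final sound of each stem: -lok when the stem ends in a sibilant (*miluz*, *gis*, *awus*); -hid when the stem ends in a non-sibilant consonant (*elerar*, *vuwoh*); -wow when the stem ends in a vowel (*ozmefa*, *be*).
*gubah*: final sound = /h/, a non-sibilant consonant → -hid → *gubahhid*.
*oea*: final sound = /a/, a vowel → -wow → *oeawow*.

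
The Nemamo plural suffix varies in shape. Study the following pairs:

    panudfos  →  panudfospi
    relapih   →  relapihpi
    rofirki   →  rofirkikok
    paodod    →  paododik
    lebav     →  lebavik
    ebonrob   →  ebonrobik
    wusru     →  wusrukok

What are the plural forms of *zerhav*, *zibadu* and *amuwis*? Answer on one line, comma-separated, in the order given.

The pattern is voicing of the final sound: -pi when the stem ends in a voiceless consonant (*panudfos*, *relapih*); -ik when the stem ends in a voiced consonant (*paodod*, *lebav*, *ebonrob*); -kok when the stem ends in a vowel (*rofirki*, *wusru*).
*zerhav*: final sound = /v/, a voiced consonant → -ik → *zerhavik*.
Since the final sound of *zibadu* is /u/ (a vowel), it takes -kok, giving *zibadukok*.
Since the final sound of *amuwis* is /s/ (a voiceless consonant), it takes -pi, giving *amuwispi*.

zerhavik, zibadukok, amuwispi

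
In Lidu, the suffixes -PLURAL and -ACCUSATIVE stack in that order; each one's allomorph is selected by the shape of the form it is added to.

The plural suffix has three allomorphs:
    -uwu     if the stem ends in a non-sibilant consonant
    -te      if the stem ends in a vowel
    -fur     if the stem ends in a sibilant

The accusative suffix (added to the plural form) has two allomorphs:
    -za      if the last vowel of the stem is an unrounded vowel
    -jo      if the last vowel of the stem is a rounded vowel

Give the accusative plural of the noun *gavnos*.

Since the final sound of *gavnos* is /s/ (a sibilant), it takes -fur, giving *gavnosfur*.
The plural form *gavnosfur* — last vowel /u/ (a rounded vowel) → -jo → *gavnosfurjo*.

gavnosfurjo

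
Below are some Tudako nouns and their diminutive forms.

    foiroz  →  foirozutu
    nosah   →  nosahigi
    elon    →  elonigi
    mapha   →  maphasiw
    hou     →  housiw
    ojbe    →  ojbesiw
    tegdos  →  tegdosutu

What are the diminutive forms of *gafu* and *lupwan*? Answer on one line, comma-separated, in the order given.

Looking at the final sound of each stem: -utu when the stem ends in a sibilant (*foiroz*, *tegdos*); -igi when the stem ends in a non-sibilant consonant (*nosah*, *elon*); -siw when the stem ends in a vowel (*mapha*, *hou*, *ojbe*).
*gafu* — final sound /u/ (a vowel) → -siw → *gafusiw*.
Since the final sound of *lupwan* is /n/ (a non-sibilant consonant), it takes -igi, giving *lupwanigi*.

gafusiw, lupwanigi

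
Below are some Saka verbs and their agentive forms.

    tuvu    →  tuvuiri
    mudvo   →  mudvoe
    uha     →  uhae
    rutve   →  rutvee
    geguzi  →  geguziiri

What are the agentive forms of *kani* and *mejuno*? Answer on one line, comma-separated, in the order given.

The pattern is height harmony: -iri when the last vowel of the stem is a high vowel (*tuvu*, *geguzi*); -e when the last vowel of the stem is a non-high vowel (*mudvo*, *uha*, *rutve*).
*kani*: last vowel = /i/, a high vowel → -iri → *kaniiri*.
The last vowel of *mejuno* is /o/, which is a non-high vowel, so the suffix is -e, giving *mejunoe*.

kaniiri, mejunoe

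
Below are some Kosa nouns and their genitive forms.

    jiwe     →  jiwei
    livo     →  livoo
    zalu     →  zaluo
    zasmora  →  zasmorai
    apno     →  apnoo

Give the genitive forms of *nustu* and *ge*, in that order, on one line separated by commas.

nustuo, gei

The pattern is rounding harmony: -o when the last vowel of the stem is a rounded vowel (*livo*, *zalu*, *apno*); -i when the last vowel of the stem is an unrounded vowel (*jiwe*, *zasmora*).
The last vowel of *nustu* is /u/, which is a rounded vowel, so the suffix is -o, giving *nustuo*.
*ge* — last vowel /e/ (an unrounded vowel) → -i → *gei*.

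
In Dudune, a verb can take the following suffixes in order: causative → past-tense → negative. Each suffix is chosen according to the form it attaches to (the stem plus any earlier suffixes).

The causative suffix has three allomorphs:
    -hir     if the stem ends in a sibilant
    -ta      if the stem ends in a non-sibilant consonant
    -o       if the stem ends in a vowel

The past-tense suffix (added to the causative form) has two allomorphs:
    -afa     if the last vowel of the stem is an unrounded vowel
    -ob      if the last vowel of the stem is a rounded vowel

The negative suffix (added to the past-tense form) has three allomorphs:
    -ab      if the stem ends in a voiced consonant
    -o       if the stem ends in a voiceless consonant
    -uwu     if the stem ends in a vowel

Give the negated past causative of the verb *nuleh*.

nulehtaafauwu

*nuleh*: final sound = /h/, a non-sibilant consonant → -ta → *nulehta*.
Since the last vowel of the causative form *nulehta* is /a/ (an unrounded vowel), it takes -afa, giving *nulehtaafa*.
The past-tense form *nulehtaafa*: final sound = /a/, a vowel → -uwu → *nulehtaafauwu*.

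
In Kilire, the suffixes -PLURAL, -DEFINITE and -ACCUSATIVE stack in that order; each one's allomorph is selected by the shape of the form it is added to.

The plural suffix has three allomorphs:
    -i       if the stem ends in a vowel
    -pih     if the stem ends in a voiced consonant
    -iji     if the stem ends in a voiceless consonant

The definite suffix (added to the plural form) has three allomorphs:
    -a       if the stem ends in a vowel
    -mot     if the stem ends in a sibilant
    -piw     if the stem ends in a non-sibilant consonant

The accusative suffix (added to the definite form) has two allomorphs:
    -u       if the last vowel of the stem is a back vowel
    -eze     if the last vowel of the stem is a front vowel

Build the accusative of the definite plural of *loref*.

The final sound of *loref* is /f/, which is a voiceless consonant, so the plural suffix is -iji, giving *lorefiji*.
The plural form *lorefiji*: final sound = /i/, a vowel → -a → *lorefijia*.
Since the last vowel of the definite form *lorefijia* is /a/ (a back vowel), it takes -u, giving *lorefijiau*.

lorefijiau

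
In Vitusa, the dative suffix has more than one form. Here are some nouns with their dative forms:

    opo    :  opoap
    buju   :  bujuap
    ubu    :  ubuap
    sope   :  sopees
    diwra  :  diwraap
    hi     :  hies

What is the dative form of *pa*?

paap

The alternation tracks the last vowel of the stem — -es when the last vowel of the stem is a front vowel (*sope*, *hi*); -ap when the last vowel of the stem is a back vowel (*opo*, *buju*, *ubu*, *diwra*).
*pa* — last vowel /a/ (a back vowel) → -ap → *paap*.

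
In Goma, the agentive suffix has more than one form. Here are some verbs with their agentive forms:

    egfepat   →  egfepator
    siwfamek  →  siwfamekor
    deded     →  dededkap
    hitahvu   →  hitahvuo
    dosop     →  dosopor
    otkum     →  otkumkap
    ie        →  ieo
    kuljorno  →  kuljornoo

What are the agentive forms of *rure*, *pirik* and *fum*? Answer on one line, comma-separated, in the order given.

rureo, pirikor, fumkap

The alternation tracks the final sound of the stem — -or when the stem ends in a voiceless consonant (*egfepat*, *siwfamek*, *dosop*); -kap when the stem ends in a voiced consonant (*deded*, *otkum*); -o when the stem ends in a vowel (*hitahvu*, *ie*, *kuljorno*).
Since the final sound of *rure* is /e/ (a vowel), it takes -o, giving *rureo*.
The final sound of *pirik* is /k/, which is a voiceless consonant, so the suffix is -or, giving *pirikor*.
The final sound of *fum* is /m/, which is a voiced consonant, so the suffix is -kap, giving *fumkap*.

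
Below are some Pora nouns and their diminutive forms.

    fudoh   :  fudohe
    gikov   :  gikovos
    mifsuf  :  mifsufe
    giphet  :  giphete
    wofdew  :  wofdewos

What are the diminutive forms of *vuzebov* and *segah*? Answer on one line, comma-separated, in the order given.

vuzebovos, segahe

The alternation tracks the final consonant of the stem — -e when the stem ends in a voiceless consonant (*fudoh*, *mifsuf*, *giphet*); -os when the stem ends in a voiced consonant (*gikov*, *wofdew*).
Since the final consonant of *vuzebov* is /v/ (voiced), it takes -os, giving *vuzebovos*.
*segah* — final consonant /h/ (voiceless) → -e → *segahe*.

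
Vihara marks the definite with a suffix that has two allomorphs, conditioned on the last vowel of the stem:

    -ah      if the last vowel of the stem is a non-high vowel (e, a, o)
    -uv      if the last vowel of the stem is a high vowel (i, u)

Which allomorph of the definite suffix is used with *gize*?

*gize* — last vowel /e/ (a non-high vowel) → -ah.

-ah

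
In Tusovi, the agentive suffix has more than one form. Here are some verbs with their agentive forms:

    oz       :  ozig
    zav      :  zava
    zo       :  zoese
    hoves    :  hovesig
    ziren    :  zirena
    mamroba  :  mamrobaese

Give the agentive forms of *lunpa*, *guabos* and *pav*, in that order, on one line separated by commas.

lunpaese, guabosig, pava

The alternation tracks the final sound of the stem — -ig when the stem ends in a sibilant (*oz*, *hoves*); -a when the stem ends in a non-sibilant consonant (*zav*, *ziren*); -ese when the stem ends in a vowel (*zo*, *mamroba*).
*lunpa* — final sound /a/ (a vowel) → -ese → *lunpaese*.
Since the final sound of *guabos* is /s/ (a sibilant), it takes -ig, giving *guabosig*.
The final sound of *pav* is /v/, which is a non-sibilant consonant, so the suffix is -a, giving *pava*.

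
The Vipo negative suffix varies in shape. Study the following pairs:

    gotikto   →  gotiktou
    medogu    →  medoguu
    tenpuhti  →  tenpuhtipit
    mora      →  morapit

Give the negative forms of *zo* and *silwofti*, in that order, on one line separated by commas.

zou, silwoftipit

The pattern is rounding harmony: -u when the last vowel of the stem is a rounded vowel (*gotikto*, *medogu*); -pit when the last vowel of the stem is an unrounded vowel (*tenpuhti*, *mora*).
*zo*: last vowel = /o/, a rounded vowel → -u → *zou*.
*silwofti*: last vowel = /i/, an unrounded vowel → -pit → *silwoftipit*.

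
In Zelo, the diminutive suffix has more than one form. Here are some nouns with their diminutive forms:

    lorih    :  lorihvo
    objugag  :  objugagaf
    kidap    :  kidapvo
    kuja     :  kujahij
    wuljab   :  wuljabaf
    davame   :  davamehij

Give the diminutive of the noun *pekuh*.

pekuhvo

The alternation tracks the final sound of the stem — -vo when the stem ends in a voiceless consonant (*lorih*, *kidap*); -af when the stem ends in a voiced consonant (*objugag*, *wuljab*); -hij when the stem ends in a vowel (*kuja*, *davame*).
*pekuh* — final sound /h/ (a voiceless consonant) → -vo → *pekuhvo*.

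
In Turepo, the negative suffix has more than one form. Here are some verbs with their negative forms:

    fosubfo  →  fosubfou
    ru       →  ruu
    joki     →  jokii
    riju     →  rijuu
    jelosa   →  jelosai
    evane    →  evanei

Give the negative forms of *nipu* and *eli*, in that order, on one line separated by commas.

The pattern is rounding harmony: -u when the last vowel of the stem is a rounded vowel (*fosubfo*, *ru*, *riju*); -i when the last vowel of the stem is an unrounded vowel (*joki*, *jelosa*, *evane*).
*nipu*: last vowel = /u/, a rounded vowel → -u → *nipuu*.
*eli*: last vowel = /i/, an unrounded vowel → -i → *elii*.

nipuu, elii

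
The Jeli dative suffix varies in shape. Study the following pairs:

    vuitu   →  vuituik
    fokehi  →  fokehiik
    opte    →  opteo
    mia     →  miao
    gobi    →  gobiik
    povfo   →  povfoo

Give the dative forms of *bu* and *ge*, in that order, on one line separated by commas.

The suffix is conditioned by the last vowel: -ik when the last vowel of the stem is a high vowel (*vuitu*, *fokehi*, *gobi*); -o when the last vowel of the stem is a non-high vowel (*opte*, *mia*, *povfo*).
*bu*: last vowel = /u/, a high vowel → -ik → *buik*.
The last vowel of *ge* is /e/, which is a non-high vowel, so the suffix is -o, giving *geo*.

buik, geo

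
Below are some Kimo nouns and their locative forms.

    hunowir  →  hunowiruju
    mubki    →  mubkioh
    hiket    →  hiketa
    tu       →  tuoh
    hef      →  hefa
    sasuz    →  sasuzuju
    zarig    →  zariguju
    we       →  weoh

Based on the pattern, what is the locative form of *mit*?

The alternation tracks the final sound of the stem — -a when the stem ends in a voiceless consonant (*hiket*, *hef*); -uju when the stem ends in a voiced consonant (*hunowir*, *sasuz*, *zarig*); -oh when the stem ends in a vowel (*mubki*, *tu*, *we*).
*mit* — final sound /t/ (a voiceless consonant) → -a → *mita*.

mita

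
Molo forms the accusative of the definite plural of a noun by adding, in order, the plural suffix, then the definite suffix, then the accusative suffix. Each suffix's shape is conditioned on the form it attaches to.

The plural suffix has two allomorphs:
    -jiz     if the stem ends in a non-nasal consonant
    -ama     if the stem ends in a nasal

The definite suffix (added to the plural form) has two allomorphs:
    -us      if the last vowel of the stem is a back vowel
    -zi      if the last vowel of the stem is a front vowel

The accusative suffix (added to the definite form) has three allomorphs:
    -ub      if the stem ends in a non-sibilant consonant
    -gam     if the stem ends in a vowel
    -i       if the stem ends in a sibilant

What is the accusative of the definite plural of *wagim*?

The final consonant of *wagim* is /m/, which is a nasal, so the plural suffix is -ama, giving *wagimama*.
The plural form *wagimama*: last vowel = /a/, a back vowel → -us → *wagimamaus*.
Since the final sound of the definite form *wagimamaus* is /s/ (a sibilant), it takes -i, giving *wagimamausi*.

wagimamausi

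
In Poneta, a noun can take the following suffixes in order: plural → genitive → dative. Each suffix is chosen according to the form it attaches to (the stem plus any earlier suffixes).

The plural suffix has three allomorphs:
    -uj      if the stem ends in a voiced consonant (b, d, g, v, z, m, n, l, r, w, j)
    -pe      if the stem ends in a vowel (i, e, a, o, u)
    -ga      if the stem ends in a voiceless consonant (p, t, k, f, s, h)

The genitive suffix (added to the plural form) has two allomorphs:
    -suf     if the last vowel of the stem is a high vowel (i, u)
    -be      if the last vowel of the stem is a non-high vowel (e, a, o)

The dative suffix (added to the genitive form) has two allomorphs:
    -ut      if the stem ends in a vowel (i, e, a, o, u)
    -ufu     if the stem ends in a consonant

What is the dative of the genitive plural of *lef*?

lefgabeut

Since the final sound of *lef* is /f/ (a voiceless consonant), it takes -ga, giving *lefga*.
Since the last vowel of the plural form *lefga* is /a/ (a non-high vowel), it takes -be, giving *lefgabe*.
The genitive form *lefgabe*: final sound = /e/, a vowel → -ut → *lefgabeut*.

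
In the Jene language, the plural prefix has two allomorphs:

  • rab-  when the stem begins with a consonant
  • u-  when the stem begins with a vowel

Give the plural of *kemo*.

rabkemo

Since the first sound of *kemo* is /k/ (a consonant), it takes rab-, giving *rabkemo*.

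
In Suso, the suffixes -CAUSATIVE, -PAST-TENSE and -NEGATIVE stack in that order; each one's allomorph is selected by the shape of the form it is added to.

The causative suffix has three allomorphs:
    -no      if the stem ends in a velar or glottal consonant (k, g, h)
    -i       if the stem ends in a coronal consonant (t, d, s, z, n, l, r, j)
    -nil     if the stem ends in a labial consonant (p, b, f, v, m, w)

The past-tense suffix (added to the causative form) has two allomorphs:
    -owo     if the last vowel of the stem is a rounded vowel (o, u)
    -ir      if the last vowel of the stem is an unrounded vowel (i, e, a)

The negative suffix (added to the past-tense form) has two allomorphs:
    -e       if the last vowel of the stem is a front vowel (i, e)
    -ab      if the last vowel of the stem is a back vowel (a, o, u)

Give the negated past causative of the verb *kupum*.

*kupum*: final consonant = /m/, labial → -nil → *kupumnil*.
The last vowel of the causative form *kupumnil* is /i/, which is an unrounded vowel, so the past-tense suffix is -ir, giving *kupumnilir*.
The last vowel of the past-tense form *kupumnilir* is /i/, which is a front vowel, so the negative suffix is -e, giving *kupumnilire*.

kupumnilire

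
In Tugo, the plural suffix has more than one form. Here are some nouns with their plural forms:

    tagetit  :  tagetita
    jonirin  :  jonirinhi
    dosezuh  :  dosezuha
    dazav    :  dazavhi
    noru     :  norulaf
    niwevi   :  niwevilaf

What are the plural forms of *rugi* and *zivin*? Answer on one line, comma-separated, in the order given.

The pattern is voicing of the final sound: -a when the stem ends in a voiceless consonant (*tagetit*, *dosezuh*); -hi when the stem ends in a voiced consonant (*jonirin*, *dazav*); -laf when the stem ends in a vowel (*noru*, *niwevi*).
Since the final sound of *rugi* is /i/ (a vowel), it takes -laf, giving *rugilaf*.
The final sound of *zivin* is /n/, which is a voiced consonant, so the suffix is -hi, giving *zivinhi*.

rugilaf, zivinhi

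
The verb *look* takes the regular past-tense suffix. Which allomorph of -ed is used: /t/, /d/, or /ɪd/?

/t/

The stem *look* ends in a voiceless consonant other than /t/.
The -ed suffix is realized as /ɪd/ after /t, d/; as /t/ after other voiceless consonants; and as /d/ after other voiced sounds.
So -ed on *look* is pronounced /t/.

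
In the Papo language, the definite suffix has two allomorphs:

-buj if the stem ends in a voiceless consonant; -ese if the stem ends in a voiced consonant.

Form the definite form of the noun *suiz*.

The final consonant of *suiz* is /z/, which is voiced, so the suffix is -ese, giving *suizese*.

suizese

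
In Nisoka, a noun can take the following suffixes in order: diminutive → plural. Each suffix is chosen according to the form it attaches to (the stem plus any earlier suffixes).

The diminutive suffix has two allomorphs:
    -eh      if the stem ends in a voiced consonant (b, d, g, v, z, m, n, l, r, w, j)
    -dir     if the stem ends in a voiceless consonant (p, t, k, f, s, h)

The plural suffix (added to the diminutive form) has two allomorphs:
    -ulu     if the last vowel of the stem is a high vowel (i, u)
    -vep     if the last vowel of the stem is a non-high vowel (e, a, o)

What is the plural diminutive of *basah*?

basahdirulu

Since the final consonant of *basah* is /h/ (voiceless), it takes -dir, giving *basahdir*.
Since the last vowel of the diminutive form *basahdir* is /i/ (a high vowel), it takes -ulu, giving *basahdirulu*.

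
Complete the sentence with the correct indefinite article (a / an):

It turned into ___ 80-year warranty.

The indefinite article is chosen by the initial *sound* of the following word, not its spelling.
The number *80* is spoken "eighty", beginning with /ˈeɪti/ — a vowel sound.
So the article is *an*: It turned into an 80-year warranty.

an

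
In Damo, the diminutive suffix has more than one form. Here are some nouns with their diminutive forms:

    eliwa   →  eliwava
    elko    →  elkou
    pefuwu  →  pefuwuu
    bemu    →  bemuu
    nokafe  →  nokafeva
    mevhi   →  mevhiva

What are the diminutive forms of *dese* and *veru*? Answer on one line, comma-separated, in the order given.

The alternation tracks the last vowel of the stem — -u when the last vowel of the stem is a rounded vowel (*elko*, *pefuwu*, *bemu*); -va when the last vowel of the stem is an unrounded vowel (*eliwa*, *nokafe*, *mevhi*).
Since the last vowel of *dese* is /e/ (an unrounded vowel), it takes -va, giving *deseva*.
The last vowel of *veru* is /u/, which is a rounded vowel, so the suffix is -u, giving *veruu*.

deseva, veruu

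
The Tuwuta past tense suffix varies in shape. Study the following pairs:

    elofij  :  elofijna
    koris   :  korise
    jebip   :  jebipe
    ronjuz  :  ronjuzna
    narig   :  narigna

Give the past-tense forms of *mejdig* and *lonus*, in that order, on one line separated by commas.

mejdigna, lonuse

Looking at the final consonant of each stem: -e when the stem ends in a voiceless consonant (*koris*, *jebip*); -na when the stem ends in a voiced consonant (*elofij*, *ronjuz*, *narig*).
The final consonant of *mejdig* is /g/, which is voiced, so the suffix is -na, giving *mejdigna*.
The final consonant of *lonus* is /s/, which is voiceless, so the suffix is -e, giving *lonuse*.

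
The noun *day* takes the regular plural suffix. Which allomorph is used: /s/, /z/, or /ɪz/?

/z/

The stem *day* ends in a voiced non-sibilant sound.
The plural suffix surfaces as /ɪz/ after sibilants, /s/ after other voiceless consonants, and /z/ after other voiced sounds.
So the plural -s on *day* is pronounced /z/.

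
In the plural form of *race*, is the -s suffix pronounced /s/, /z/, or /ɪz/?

/ɪz/

The stem *race* ends in a sibilant (/s, z, ʃ, ʒ, tʃ, dʒ/).
The plural suffix surfaces as /ɪz/ after sibilants, /s/ after other voiceless consonants, and /z/ after other voiced sounds.
So the plural -s on *race* is pronounced /ɪz/.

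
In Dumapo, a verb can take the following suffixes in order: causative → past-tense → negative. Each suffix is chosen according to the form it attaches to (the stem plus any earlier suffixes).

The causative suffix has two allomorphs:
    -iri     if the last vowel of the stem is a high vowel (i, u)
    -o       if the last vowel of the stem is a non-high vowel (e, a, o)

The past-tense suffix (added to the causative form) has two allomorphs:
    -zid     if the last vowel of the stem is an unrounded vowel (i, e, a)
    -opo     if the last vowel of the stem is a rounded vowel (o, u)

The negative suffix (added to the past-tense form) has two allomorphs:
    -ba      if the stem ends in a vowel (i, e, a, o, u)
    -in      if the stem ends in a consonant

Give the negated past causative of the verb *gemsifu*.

The last vowel of *gemsifu* is /u/, which is a high vowel, so the causative suffix is -iri, giving *gemsifuiri*.
Since the last vowel of the causative form *gemsifuiri* is /i/ (an unrounded vowel), it takes -zid, giving *gemsifuirizid*.
The past-tense form *gemsifuirizid* — final sound /d/ (a consonant) → -in → *gemsifuirizidin*.

gemsifuirizidin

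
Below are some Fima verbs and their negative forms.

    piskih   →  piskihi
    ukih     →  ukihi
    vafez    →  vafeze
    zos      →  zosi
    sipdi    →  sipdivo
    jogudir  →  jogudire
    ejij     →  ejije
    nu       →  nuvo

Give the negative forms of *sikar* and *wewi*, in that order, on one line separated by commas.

The alternation tracks the final sound of the stem — -i when the stem ends in a voiceless consonant (*piskih*, *ukih*, *zos*); -e when the stem ends in a voiced consonant (*vafez*, *jogudir*, *ejij*); -vo when the stem ends in a vowel (*sipdi*, *nu*).
Since the final sound of *sikar* is /r/ (a voiced consonant), it takes -e, giving *sikare*.
The final sound of *wewi* is /i/, which is a vowel, so the suffix is -vo, giving *wewivo*.

sikare, wewivo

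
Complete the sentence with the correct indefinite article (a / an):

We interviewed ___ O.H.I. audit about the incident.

an

The indefinite article is chosen by the initial *sound* of the following word, not its spelling.
The initialism *O.H.I.* is read letter by letter; the first letter, O, is pronounced /oʊ/, which begins with a vowel sound.
So the article is *an*: We interviewed an O.H.I. audit about the incident.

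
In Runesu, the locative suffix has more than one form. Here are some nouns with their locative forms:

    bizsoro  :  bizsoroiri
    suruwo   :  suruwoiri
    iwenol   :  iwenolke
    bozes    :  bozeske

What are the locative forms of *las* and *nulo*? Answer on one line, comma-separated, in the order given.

laske, nuloiri

Looking at the final sound of each stem: -ke when the stem ends in a consonant (*iwenol*, *bozes*); -iri when the stem ends in a vowel (*bizsoro*, *suruwo*).
Since the final sound of *las* is /s/ (a consonant), it takes -ke, giving *laske*.
*nulo*: final sound = /o/, a vowel → -iri → *nuloiri*.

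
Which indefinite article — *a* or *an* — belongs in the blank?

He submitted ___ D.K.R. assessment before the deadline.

The indefinite article is chosen by the initial *sound* of the following word, not its spelling.
The initialism *D.K.R.* is read letter by letter; the first letter, D, is pronounced /diː/, which begins with a consonant sound.
So the article is *a*: He submitted a D.K.R. assessment before the deadline.

a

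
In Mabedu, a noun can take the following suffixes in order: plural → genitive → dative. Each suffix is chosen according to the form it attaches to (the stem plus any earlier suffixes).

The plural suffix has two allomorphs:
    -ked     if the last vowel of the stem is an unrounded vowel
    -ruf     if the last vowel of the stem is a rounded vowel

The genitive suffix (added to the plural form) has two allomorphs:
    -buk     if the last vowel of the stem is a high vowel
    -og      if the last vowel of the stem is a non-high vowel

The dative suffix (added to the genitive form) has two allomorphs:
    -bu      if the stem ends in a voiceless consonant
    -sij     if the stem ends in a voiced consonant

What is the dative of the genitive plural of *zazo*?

zazorufbukbu

*zazo* — last vowel /o/ (a rounded vowel) → -ruf → *zazoruf*.
Since the last vowel of the plural form *zazoruf* is /u/ (a high vowel), it takes -buk, giving *zazorufbuk*.
The genitive form *zazorufbuk*: final consonant = /k/, voiceless → -bu → *zazorufbukbu*.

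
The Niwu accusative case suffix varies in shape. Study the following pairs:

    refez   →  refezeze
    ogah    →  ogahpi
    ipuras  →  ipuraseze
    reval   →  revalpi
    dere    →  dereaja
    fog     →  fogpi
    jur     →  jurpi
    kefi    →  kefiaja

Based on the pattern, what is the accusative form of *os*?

The suffix is conditioned by the final sound: -eze when the stem ends in a sibilant (*refez*, *ipuras*); -pi when the stem ends in a non-sibilant consonant (*ogah*, *reval*, *fog*, *jur*); -aja when the stem ends in a vowel (*dere*, *kefi*).
The final sound of *os* is /s/, which is a sibilant, so the suffix is -eze, giving *oseze*.

oseze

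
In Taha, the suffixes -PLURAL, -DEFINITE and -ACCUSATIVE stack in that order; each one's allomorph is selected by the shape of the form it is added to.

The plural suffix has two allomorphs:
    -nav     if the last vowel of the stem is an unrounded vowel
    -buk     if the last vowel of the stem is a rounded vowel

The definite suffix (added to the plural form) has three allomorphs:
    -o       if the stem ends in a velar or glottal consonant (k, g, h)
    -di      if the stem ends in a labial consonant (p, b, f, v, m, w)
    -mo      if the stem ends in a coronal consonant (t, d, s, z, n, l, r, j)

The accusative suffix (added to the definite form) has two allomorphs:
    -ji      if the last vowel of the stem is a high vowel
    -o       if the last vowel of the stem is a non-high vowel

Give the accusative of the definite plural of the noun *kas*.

The last vowel of *kas* is /a/, which is an unrounded vowel, so the plural suffix is -nav, giving *kasnav*.
The final consonant of the plural form *kasnav* is /v/, which is labial, so the definite suffix is -di, giving *kasnavdi*.
The definite form *kasnavdi* — last vowel /i/ (a high vowel) → -ji → *kasnavdiji*.

kasnavdiji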